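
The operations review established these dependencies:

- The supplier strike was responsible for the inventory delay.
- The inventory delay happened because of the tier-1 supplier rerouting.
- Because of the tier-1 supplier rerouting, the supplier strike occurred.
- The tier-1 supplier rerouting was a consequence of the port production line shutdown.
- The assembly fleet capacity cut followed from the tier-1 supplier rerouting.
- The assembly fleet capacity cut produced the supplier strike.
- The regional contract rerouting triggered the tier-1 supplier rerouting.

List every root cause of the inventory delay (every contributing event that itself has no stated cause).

the port production line shutdown, the regional contract rerouting

Tracing upstream from the inventory delay: the inventory delay ← the tier-1 supplier rerouting ← the port production line shutdown.
A separate upstream branch: the inventory delay ← the tier-1 supplier rerouting ← the regional contract rerouting.
Each of those chain origins has no stated cause.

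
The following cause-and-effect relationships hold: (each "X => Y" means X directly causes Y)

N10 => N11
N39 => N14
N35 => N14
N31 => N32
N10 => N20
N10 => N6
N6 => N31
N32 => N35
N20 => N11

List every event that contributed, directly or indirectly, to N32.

Immediate cause of N32: N31.
Further upstream: N10, N6.

N10, N31, N6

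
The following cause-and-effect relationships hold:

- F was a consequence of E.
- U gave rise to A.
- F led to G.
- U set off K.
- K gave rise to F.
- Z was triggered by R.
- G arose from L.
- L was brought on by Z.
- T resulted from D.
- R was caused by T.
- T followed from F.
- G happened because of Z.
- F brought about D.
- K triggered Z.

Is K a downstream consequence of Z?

Z leads to L, G; K is not among them.

No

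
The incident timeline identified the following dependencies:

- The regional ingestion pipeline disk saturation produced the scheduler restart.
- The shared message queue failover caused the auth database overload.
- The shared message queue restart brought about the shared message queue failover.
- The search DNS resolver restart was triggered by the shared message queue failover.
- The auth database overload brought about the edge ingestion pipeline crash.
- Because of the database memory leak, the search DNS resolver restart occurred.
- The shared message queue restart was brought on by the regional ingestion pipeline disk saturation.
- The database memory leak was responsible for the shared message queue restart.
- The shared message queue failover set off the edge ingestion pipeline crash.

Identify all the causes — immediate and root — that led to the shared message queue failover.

Immediate cause of the shared message queue failover: the shared message queue restart.
Further upstream: the database memory leak, the regional ingestion pipeline disk saturation.

the database memory leak, the regional ingestion pipeline disk saturation, the shared message queue restart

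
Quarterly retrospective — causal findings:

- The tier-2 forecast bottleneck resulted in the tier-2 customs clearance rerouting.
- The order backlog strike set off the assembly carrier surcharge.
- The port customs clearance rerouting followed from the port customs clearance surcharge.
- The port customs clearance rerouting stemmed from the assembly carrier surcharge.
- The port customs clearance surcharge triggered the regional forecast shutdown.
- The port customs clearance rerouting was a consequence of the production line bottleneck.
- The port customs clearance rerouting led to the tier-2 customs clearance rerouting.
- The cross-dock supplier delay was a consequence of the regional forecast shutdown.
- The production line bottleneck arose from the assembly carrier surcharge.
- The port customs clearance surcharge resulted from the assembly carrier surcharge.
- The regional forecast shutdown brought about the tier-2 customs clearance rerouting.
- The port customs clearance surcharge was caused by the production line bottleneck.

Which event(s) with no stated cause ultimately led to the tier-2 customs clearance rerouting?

Tracing upstream from the tier-2 customs clearance rerouting: the tier-2 customs clearance rerouting ← the port customs clearance rerouting ← the assembly carrier surcharge ← the order backlog strike.
A separate upstream branch: the tier-2 customs clearance rerouting ← the tier-2 forecast bottleneck.
Each of those chain origins has no stated cause.

the order backlog strike, the tier-2 forecast bottleneck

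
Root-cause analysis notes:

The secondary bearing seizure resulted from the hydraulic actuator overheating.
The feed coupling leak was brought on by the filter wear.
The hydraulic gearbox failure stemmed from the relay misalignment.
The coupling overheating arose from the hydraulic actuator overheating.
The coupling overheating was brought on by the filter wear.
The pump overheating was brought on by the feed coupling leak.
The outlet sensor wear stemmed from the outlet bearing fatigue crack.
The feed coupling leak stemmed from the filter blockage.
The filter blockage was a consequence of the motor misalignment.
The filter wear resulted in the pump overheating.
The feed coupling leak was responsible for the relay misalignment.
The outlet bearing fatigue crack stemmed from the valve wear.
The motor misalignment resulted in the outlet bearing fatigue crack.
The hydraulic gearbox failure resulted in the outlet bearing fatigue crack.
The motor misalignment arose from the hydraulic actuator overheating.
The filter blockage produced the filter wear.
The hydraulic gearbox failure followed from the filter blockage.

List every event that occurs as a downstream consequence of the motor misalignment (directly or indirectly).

Direct effects: the filter blockage, the outlet bearing fatigue crack.
2 steps out: the filter wear, the feed coupling leak, the hydraulic gearbox failure, the outlet sensor wear.
3 steps out: the coupling overheating, the relay misalignment, the pump overheating.
Not reachable from it: the hydraulic actuator overheating, the secondary bearing seizure, the valve wear.

the coupling overheating, the feed coupling leak, the filter blockage, the filter wear, the hydraulic gearbox failure, the outlet bearing fatigue crack, the outlet sensor wear, the pump overheating, the relay misalignment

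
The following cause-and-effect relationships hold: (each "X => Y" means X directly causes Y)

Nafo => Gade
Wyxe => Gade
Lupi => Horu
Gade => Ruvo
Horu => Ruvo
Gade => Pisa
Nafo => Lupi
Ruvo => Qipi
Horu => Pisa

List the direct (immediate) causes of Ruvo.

Gade, Horu

Upstream contributors include Wyxe, Nafo, Lupi, but only Gade, Horu feed directly into Ruvo.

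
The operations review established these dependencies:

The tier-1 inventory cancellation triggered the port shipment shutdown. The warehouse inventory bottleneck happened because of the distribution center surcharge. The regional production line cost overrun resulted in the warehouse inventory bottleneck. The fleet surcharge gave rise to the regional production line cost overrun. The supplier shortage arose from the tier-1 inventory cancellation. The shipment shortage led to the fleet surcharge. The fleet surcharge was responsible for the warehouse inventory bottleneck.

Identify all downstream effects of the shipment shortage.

Direct effects: the fleet surcharge.
2 steps out: the regional production line cost overrun, the warehouse inventory bottleneck.
Not reachable from it: the tier-1 inventory cancellation, the port shipment shutdown, the supplier shortage, the distribution center surcharge.

the fleet surcharge, the regional production line cost overrun, the warehouse inventory bottleneck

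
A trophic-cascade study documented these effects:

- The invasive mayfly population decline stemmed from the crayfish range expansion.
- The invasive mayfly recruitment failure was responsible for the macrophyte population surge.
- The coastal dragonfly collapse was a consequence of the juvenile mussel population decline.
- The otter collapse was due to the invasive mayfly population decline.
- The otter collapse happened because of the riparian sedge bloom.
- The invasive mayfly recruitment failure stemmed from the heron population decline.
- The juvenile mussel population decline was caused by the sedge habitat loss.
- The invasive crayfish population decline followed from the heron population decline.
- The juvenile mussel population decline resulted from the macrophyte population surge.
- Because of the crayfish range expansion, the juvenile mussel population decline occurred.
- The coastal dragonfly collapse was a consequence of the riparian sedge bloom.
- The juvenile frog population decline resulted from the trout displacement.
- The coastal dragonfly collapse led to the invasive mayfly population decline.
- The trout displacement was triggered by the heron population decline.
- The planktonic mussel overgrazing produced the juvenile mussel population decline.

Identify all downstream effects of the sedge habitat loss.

Direct effects: the juvenile mussel population decline.
2 steps out: the coastal dragonfly collapse.
3 steps out: the invasive mayfly population decline.
4 steps out: the otter collapse.
Not reachable from it: the crayfish range expansion, the heron population decline, the invasive mayfly recruitment failure, the macrophyte population surge, the trout displacement, the invasive crayfish population decline, the juvenile frog population decline, the planktonic mussel overgrazing, the riparian sedge bloom.

the coastal dragonfly collapse, the invasive mayfly population decline, the juvenile mussel population decline, the otter collapse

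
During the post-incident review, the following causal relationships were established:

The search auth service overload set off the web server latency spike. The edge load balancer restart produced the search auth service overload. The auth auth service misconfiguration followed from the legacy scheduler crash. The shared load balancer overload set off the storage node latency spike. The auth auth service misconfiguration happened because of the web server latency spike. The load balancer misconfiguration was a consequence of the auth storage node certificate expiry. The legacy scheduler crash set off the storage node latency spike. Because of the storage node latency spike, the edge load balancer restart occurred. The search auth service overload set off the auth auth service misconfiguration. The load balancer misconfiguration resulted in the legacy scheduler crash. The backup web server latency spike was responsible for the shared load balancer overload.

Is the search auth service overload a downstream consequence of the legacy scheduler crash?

There is a causal chain: the legacy scheduler crash → the storage node latency spike → the edge load balancer restart → the search auth service overload.

Yes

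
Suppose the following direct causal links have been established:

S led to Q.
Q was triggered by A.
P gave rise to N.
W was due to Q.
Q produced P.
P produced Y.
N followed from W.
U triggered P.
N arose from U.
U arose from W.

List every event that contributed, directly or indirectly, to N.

Immediate causes of N: W, U, P.
Further upstream: S, Q, A.

A, P, Q, S, U, W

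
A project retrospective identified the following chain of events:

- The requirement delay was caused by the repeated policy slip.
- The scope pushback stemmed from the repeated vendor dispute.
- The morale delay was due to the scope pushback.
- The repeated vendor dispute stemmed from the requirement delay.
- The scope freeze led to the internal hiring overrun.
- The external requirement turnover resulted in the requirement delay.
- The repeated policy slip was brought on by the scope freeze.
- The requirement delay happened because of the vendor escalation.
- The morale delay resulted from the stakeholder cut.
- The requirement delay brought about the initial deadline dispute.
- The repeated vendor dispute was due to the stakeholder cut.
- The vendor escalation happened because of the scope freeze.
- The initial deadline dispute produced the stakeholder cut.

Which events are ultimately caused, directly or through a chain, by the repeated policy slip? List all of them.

the initial deadline dispute, the morale delay, the repeated vendor dispute, the requirement delay, the scope pushback, the stakeholder cut

Direct effects: the requirement delay.
2 steps out: the initial deadline dispute, the repeated vendor dispute.
3 steps out: the stakeholder cut, the scope pushback.
4 steps out: the morale delay.
Not reachable from it: the scope freeze, the vendor escalation, the internal hiring overrun, the external requirement turnover.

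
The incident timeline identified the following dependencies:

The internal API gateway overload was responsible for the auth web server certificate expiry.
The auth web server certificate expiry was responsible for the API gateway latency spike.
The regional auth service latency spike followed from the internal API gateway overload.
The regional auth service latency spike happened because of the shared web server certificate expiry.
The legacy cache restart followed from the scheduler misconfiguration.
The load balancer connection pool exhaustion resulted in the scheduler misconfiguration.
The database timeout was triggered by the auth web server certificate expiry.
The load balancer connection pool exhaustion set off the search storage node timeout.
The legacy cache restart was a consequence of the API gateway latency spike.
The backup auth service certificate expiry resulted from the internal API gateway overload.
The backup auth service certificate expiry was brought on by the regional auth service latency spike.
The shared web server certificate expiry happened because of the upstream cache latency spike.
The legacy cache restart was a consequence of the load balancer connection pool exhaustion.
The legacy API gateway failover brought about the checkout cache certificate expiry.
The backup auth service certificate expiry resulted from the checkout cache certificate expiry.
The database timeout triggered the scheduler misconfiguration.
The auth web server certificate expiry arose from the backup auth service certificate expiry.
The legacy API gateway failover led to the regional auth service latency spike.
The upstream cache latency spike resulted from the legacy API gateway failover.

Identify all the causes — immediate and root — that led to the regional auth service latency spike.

the internal API gateway overload, the legacy API gateway failover, the shared web server certificate expiry, the upstream cache latency spike

Immediate causes of the regional auth service latency spike: the legacy API gateway failover, the internal API gateway overload, the shared web server certificate expiry.
Further upstream: the upstream cache latency spike.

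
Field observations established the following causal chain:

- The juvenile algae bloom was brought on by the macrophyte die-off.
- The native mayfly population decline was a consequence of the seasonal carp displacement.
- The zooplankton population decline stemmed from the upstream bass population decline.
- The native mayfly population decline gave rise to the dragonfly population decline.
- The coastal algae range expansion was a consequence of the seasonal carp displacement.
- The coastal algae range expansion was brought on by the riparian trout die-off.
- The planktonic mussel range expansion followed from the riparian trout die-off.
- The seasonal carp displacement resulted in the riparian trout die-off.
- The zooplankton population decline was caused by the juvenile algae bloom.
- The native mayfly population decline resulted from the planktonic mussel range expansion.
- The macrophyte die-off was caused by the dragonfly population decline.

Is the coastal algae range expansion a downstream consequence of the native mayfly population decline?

The native mayfly population decline leads to the dragonfly population decline, the macrophyte die-off, the juvenile algae bloom, the zooplankton population decline; the coastal algae range expansion is not among them.

No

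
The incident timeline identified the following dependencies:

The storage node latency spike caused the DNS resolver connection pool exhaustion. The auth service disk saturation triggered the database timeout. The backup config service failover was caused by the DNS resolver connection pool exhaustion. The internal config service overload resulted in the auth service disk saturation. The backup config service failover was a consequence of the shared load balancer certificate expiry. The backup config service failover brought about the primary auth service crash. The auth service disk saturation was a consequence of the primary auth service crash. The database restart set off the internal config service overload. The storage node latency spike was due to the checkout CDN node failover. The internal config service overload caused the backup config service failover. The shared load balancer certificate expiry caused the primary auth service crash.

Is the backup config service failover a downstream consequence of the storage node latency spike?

There is a causal chain: the storage node latency spike → the DNS resolver connection pool exhaustion → the backup config service failover.

Yes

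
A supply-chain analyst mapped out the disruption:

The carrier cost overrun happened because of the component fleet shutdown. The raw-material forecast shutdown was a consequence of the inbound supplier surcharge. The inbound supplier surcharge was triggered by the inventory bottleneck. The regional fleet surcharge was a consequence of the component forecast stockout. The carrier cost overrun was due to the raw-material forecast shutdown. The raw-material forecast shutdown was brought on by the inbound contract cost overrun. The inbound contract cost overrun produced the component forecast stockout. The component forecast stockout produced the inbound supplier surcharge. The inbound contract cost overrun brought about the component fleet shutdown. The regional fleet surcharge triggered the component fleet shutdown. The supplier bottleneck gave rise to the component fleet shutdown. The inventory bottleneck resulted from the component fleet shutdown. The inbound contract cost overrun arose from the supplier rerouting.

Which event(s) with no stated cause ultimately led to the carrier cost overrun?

the supplier bottleneck, the supplier rerouting

Tracing upstream from the carrier cost overrun: the carrier cost overrun ← the component fleet shutdown ← the inbound contract cost overrun ← the supplier rerouting.
A separate upstream branch: the carrier cost overrun ← the component fleet shutdown ← the supplier bottleneck.
Each of those chain origins has no stated cause.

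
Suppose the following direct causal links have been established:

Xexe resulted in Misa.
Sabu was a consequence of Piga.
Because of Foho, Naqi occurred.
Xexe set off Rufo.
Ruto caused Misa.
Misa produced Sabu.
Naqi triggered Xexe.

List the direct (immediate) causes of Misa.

Upstream contributors include Foho, Naqi, but only Ruto, Xexe feed directly into Misa.

Ruto, Xexe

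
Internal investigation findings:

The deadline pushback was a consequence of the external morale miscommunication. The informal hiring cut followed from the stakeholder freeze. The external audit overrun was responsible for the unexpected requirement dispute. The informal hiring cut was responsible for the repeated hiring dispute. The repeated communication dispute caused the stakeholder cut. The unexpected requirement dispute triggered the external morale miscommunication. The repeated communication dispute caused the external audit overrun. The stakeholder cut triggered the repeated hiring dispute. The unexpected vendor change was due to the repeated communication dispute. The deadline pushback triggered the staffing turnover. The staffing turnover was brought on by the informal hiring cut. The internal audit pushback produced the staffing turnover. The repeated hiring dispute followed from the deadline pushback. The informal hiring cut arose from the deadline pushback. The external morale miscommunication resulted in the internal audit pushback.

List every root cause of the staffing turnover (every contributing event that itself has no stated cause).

Tracing upstream from the staffing turnover: the staffing turnover ← the deadline pushback ← the external morale miscommunication ← the unexpected requirement dispute ← the external audit overrun ← the repeated communication dispute.
A separate upstream branch: the staffing turnover ← the informal hiring cut ← the stakeholder freeze.
Each of those chain origins has no stated cause.

the repeated communication dispute, the stakeholder freeze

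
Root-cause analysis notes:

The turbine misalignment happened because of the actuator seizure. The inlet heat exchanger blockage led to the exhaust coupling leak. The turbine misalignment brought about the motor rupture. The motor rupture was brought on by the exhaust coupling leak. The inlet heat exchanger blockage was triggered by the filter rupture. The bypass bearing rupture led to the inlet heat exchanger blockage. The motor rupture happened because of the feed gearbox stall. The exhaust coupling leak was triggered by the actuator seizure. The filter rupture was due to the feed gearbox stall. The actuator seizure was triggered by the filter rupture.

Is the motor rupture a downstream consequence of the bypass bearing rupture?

There is a causal chain: the bypass bearing rupture → the inlet heat exchanger blockage → the exhaust coupling leak → the motor rupture.

Yes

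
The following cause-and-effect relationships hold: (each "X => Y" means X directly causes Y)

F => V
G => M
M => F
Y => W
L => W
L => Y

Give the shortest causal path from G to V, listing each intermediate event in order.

G → M → F → V

G → M
M → F
F → V
Length: 3 steps.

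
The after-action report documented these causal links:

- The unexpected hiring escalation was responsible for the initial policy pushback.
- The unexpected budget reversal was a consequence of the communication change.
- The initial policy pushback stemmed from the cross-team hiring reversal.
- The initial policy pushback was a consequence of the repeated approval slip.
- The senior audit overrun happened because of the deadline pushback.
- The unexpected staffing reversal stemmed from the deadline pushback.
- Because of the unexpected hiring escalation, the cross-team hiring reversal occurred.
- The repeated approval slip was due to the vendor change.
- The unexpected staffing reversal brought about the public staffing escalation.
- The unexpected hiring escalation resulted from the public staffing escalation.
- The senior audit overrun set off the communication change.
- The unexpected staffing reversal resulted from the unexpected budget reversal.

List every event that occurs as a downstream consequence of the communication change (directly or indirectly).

Direct effects: the unexpected budget reversal.
2 steps out: the unexpected staffing reversal.
3 steps out: the public staffing escalation.
4 steps out: the unexpected hiring escalation.
5 steps out: the cross-team hiring reversal, the initial policy pushback.
Not reachable from it: the deadline pushback, the vendor change, the repeated approval slip, the senior audit overrun.

the cross-team hiring reversal, the initial policy pushback, the public staffing escalation, the unexpected budget reversal, the unexpected hiring escalation, the unexpected staffing reversal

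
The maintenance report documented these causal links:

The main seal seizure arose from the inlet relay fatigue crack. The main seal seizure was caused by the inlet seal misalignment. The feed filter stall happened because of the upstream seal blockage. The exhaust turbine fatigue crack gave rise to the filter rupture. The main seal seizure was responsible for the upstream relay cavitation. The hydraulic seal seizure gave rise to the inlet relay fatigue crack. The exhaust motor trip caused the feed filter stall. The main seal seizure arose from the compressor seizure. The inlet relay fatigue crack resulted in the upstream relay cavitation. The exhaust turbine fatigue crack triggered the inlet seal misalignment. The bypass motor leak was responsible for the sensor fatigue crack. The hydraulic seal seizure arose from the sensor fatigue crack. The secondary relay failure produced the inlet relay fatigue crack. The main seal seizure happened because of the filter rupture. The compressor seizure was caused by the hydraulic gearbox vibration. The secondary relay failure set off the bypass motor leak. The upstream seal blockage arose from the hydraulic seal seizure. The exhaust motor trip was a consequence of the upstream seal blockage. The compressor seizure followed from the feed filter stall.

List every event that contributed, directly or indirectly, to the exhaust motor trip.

Immediate cause of the exhaust motor trip: the upstream seal blockage.
Further upstream: the secondary relay failure, the bypass motor leak, the sensor fatigue crack, the hydraulic seal seizure.

the bypass motor leak, the hydraulic seal seizure, the secondary relay failure, the sensor fatigue crack, the upstream seal blockage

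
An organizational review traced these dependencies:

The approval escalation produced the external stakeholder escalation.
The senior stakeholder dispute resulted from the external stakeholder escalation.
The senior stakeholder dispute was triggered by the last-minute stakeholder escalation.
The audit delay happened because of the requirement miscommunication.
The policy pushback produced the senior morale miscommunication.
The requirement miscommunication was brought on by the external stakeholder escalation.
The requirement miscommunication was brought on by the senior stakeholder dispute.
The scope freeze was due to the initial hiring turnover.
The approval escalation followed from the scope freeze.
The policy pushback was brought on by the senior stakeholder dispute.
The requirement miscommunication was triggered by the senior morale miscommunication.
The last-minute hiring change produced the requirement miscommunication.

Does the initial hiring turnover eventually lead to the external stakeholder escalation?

Yes

There is a causal chain: the initial hiring turnover → the scope freeze → the approval escalation → the external stakeholder escalation.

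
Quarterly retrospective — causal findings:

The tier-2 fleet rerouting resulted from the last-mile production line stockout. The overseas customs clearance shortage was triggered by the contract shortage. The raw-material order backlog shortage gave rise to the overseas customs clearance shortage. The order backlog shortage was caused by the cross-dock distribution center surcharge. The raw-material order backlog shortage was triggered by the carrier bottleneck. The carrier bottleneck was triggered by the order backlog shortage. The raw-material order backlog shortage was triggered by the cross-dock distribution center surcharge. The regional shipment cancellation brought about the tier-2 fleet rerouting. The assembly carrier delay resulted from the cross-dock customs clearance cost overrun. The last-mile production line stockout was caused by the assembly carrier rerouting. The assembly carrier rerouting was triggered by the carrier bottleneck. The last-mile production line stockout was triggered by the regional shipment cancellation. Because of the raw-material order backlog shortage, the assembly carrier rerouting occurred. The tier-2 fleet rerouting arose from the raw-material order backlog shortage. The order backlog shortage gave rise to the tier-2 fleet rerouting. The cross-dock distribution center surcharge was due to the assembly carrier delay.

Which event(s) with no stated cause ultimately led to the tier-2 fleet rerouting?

the cross-dock customs clearance cost overrun, the regional shipment cancellation

Tracing upstream from the tier-2 fleet rerouting: the tier-2 fleet rerouting ← the order backlog shortage ← the cross-dock distribution center surcharge ← the assembly carrier delay ← the cross-dock customs clearance cost overrun.
A separate upstream branch: the tier-2 fleet rerouting ← the regional shipment cancellation.
Each of those chain origins has no stated cause.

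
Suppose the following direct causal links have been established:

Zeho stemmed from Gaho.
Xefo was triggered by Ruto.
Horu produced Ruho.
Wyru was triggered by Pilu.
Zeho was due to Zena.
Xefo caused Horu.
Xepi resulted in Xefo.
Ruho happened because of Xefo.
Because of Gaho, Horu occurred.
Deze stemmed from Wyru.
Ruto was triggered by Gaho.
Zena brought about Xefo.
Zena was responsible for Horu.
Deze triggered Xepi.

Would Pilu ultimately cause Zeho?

No

Pilu leads to Wyru, Deze, Xepi, Xefo, Horu, Ruho; Zeho is not among them.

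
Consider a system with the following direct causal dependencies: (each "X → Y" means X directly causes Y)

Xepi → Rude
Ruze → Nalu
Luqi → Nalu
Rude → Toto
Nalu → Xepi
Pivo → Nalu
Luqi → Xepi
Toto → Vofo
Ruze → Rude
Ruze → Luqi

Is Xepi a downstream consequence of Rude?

Rude leads to Toto, Vofo; Xepi is not among them.

No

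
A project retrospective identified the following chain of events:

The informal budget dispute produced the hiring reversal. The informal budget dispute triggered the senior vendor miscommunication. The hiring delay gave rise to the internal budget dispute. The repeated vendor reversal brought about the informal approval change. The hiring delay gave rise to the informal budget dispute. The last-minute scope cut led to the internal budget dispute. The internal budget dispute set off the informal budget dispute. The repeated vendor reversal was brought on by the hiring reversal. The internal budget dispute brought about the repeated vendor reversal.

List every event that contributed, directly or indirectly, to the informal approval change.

the hiring delay, the hiring reversal, the informal budget dispute, the internal budget dispute, the last-minute scope cut, the repeated vendor reversal

Immediate cause of the informal approval change: the repeated vendor reversal.
Further upstream: the hiring delay, the internal budget dispute, the informal budget dispute, the hiring reversal, the last-minute scope cut.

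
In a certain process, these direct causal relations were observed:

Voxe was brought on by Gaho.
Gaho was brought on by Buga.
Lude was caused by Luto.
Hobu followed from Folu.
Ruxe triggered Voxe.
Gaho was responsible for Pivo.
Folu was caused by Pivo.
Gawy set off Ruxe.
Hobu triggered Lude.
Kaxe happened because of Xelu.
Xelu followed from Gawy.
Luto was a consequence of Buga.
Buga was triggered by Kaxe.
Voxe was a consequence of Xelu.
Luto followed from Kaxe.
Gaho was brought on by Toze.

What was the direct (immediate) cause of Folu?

Upstream contributors include Gawy, Xelu, Kaxe, Buga, Gaho, Toze, but only Pivo feeds directly into Folu.

Pivo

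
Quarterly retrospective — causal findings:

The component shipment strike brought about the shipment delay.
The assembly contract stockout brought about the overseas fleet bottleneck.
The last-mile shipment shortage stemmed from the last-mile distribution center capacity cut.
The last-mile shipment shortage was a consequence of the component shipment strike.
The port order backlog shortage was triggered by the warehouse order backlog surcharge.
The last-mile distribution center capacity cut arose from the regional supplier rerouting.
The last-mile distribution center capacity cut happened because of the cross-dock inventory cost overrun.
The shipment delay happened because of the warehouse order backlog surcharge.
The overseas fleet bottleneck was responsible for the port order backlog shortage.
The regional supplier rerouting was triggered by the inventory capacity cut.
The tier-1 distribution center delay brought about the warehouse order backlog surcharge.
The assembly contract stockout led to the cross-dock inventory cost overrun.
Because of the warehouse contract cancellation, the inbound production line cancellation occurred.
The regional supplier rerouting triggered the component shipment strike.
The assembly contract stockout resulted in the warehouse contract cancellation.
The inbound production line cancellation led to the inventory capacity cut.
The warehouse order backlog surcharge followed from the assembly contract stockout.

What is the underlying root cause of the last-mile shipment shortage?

the assembly contract stockout

Tracing upstream from the last-mile shipment shortage: the last-mile shipment shortage ← the last-mile distribution center capacity cut ← the cross-dock inventory cost overrun ← the assembly contract stockout.
The assembly contract stockout has no stated cause, so it is the root.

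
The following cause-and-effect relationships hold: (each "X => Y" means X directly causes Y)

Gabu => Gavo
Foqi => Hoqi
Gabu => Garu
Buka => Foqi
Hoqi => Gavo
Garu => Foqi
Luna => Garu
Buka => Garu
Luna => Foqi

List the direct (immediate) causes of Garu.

Buka, Gabu, Luna → Garu with nothing further upstream stated.

Buka, Gabu, Luna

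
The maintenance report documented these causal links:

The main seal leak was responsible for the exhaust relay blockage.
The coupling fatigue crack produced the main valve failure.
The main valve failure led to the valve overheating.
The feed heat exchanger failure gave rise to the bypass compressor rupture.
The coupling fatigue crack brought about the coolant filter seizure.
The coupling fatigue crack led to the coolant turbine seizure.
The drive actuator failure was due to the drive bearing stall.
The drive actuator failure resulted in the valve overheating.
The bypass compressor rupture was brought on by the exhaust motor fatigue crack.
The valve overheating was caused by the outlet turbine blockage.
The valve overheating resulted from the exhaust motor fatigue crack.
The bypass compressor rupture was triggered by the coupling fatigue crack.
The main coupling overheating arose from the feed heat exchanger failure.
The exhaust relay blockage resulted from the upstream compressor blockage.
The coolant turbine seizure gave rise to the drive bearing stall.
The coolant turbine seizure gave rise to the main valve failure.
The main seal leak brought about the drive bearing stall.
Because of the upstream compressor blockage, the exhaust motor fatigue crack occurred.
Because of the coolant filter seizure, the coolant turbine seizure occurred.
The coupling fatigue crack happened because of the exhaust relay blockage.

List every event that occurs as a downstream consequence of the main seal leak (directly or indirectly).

Direct effects: the exhaust relay blockage, the drive bearing stall.
2 steps out: the coupling fatigue crack, the drive actuator failure.
3 steps out: the coolant filter seizure, the coolant turbine seizure, the bypass compressor rupture, the main valve failure, the valve overheating.
Not reachable from it: the feed heat exchanger failure, the main coupling overheating, the upstream compressor blockage, the exhaust motor fatigue crack, the outlet turbine blockage.

the bypass compressor rupture, the coolant filter seizure, the coolant turbine seizure, the coupling fatigue crack, the drive actuator failure, the drive bearing stall, the exhaust relay blockage, the main valve failure, the valve overheating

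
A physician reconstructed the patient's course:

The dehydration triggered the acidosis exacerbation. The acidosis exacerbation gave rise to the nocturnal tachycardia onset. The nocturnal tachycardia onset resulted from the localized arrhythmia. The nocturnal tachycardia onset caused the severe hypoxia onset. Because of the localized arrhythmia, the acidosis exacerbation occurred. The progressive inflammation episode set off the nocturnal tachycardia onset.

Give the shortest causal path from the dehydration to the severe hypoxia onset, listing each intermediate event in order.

the dehydration → the acidosis exacerbation → the nocturnal tachycardia onset → the severe hypoxia onset

the dehydration → the acidosis exacerbation
the acidosis exacerbation → the nocturnal tachycardia onset
the nocturnal tachycardia onset → the severe hypoxia onset
Length: 3 steps.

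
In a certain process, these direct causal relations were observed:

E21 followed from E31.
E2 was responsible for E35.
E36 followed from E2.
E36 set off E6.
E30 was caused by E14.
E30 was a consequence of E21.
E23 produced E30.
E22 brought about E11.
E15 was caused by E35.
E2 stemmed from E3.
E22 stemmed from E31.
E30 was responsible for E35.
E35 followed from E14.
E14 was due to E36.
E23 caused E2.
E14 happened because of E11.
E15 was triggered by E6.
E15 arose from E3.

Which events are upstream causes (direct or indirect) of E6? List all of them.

E2, E23, E3, E36

Immediate cause of E6: E36.
Further upstream: E23, E3, E2.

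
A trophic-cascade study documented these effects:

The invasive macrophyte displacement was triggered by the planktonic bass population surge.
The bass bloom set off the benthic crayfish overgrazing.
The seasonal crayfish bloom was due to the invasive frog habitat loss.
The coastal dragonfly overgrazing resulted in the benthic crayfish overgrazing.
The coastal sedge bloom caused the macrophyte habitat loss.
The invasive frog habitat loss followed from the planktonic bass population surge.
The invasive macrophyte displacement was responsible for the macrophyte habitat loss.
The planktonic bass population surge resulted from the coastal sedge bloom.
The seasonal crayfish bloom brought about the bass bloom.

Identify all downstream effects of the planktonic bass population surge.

Direct effects: the invasive macrophyte displacement, the invasive frog habitat loss.
2 steps out: the macrophyte habitat loss, the seasonal crayfish bloom.
3 steps out: the bass bloom.
4 steps out: the benthic crayfish overgrazing.
Not reachable from it: the coastal sedge bloom, the coastal dragonfly overgrazing.

the bass bloom, the benthic crayfish overgrazing, the invasive frog habitat loss, the invasive macrophyte displacement, the macrophyte habitat loss, the seasonal crayfish bloom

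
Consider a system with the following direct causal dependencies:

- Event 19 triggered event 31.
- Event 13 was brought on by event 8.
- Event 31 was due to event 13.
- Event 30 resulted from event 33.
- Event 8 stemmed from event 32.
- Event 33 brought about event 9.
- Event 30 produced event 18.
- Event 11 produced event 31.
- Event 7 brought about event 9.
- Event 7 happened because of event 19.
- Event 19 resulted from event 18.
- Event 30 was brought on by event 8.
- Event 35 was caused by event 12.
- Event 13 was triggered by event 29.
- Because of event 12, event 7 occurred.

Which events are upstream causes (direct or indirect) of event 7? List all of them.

Immediate causes of event 7: event 12, event 19.
Further upstream: event 33, event 32, event 8, event 30, event 18.

event 12, event 18, event 19, event 30, event 32, event 33, event 8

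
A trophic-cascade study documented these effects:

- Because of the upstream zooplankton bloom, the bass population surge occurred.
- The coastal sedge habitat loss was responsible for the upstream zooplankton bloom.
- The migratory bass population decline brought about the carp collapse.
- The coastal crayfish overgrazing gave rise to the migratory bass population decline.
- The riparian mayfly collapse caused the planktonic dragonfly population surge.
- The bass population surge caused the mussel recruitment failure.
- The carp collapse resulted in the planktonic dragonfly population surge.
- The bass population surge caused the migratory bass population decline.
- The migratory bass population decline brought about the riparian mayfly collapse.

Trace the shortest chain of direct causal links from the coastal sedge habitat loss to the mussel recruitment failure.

the coastal sedge habitat loss → the upstream zooplankton bloom → the bass population surge → the mussel recruitment failure

the coastal sedge habitat loss → the upstream zooplankton bloom
the upstream zooplankton bloom → the bass population surge
the bass population surge → the mussel recruitment failure
Length: 3 steps.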